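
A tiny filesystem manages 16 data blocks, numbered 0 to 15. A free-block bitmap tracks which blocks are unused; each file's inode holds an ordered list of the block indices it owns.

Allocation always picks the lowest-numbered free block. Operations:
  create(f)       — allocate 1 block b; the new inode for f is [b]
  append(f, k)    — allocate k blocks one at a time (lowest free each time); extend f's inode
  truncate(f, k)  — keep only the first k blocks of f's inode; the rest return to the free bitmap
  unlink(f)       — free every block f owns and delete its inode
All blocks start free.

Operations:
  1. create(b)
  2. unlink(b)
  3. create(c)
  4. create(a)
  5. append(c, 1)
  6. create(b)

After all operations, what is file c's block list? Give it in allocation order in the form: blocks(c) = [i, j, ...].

create(b): bitmap=F............... | b=[0]
unlink(b): bitmap=................ | 
create(c): bitmap=F............... | c=[0]
create(a): bitmap=FF.............. | a=[1] c=[0]
append(c, 1): bitmap=FFF............. | a=[1] c=[0, 2]
create(b): bitmap=FFFF............ | a=[1] b=[3] c=[0, 2]

blocks(c) = [0, 2]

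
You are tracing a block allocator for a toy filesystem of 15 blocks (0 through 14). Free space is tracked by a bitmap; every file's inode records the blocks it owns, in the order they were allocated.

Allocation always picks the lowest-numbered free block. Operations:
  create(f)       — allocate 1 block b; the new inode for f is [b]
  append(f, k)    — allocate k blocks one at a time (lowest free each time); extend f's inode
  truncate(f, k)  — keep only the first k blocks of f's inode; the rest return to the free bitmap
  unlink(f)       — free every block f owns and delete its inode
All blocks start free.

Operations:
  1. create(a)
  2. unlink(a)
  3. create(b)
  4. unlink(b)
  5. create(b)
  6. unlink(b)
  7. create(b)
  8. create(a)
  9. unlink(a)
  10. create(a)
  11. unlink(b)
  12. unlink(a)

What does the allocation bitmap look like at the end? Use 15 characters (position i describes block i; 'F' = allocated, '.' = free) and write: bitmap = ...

bitmap = ...............

[1] create(a) — a=0 (map F..............)
[2] unlink(a) —  (map ...............)
[3] create(b) — b=0 (map F..............)
[4] unlink(b) —  (map ...............)
[5] create(b) — b=0 (map F..............)
[6] unlink(b) —  (map ...............)
[7] create(b) — b=0 (map F..............)
[8] create(a) — a=1 b=0 (map FF.............)
[9] unlink(a) — b=0 (map F..............)
[10] create(a) — a=1 b=0 (map FF.............)
[11] unlink(b) — a=1 (map .F.............)
[12] unlink(a) —  (map ...............)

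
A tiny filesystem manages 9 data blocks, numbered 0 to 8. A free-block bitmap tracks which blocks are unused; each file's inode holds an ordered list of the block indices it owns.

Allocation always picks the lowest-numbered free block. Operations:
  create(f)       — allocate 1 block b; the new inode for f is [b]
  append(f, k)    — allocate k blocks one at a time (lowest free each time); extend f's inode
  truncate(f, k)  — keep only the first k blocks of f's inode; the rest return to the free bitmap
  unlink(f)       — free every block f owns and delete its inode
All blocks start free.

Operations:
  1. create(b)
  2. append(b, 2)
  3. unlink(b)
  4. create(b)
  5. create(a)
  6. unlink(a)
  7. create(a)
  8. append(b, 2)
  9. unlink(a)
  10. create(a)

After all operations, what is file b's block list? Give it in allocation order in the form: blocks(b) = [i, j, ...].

blocks(b) = [0, 2, 3]

[1] create(b) — b=0 (map F........)
[2] append(b, 2) — b=0,1,2 (map FFF......)
[3] unlink(b) —  (map .........)
[4] create(b) — b=0 (map F........)
[5] create(a) — a=1 b=0 (map FF.......)
[6] unlink(a) — b=0 (map F........)
[7] create(a) — a=1 b=0 (map FF.......)
[8] append(b, 2) — a=1 b=0,2,3 (map FFFF.....)
[9] unlink(a) — b=0,2,3 (map F.FF.....)
[10] create(a) — a=1 b=0,2,3 (map FFFF.....)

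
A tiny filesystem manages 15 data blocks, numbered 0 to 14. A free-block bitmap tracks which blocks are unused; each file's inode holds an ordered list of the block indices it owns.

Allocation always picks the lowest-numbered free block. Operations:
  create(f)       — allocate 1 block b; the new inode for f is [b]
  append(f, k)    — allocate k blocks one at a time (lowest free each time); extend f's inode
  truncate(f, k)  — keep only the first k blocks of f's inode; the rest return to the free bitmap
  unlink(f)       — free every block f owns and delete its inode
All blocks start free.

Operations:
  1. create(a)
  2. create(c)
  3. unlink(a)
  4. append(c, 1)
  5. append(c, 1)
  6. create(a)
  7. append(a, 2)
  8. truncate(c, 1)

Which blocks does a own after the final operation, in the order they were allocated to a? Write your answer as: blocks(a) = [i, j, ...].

blocks(a) = [3, 4, 5]

after create(a) → a:[0]  free=[F..............]
after create(c) → a:[0], c:[1]  free=[FF.............]
after unlink(a) → c:[1]  free=[.F.............]
after append(c, 1) → c:[1, 0]  free=[FF.............]
after append(c, 1) → c:[1, 0, 2]  free=[FFF............]
after create(a) → a:[3], c:[1, 0, 2]  free=[FFFF...........]
after append(a, 2) → a:[3, 4, 5], c:[1, 0, 2]  free=[FFFFFF.........]
after truncate(c, 1) → a:[3, 4, 5], c:[1]  free=[.F.FFF.........]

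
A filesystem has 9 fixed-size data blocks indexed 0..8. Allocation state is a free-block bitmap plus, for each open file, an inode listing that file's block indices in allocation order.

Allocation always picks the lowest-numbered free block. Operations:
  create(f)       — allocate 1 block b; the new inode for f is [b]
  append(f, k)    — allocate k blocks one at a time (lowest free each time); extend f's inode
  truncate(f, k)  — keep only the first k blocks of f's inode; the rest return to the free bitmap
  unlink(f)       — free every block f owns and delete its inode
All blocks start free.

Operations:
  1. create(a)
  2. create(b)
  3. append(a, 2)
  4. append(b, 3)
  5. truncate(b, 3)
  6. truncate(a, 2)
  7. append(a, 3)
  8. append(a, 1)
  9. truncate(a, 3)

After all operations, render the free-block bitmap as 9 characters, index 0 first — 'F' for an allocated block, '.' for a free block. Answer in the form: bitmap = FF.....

after create(a) → a:[0]  free=[F........]
after create(b) → a:[0], b:[1]  free=[FF.......]
after append(a, 2) → a:[0, 2, 3], b:[1]  free=[FFFF.....]
after append(b, 3) → a:[0, 2, 3], b:[1, 4, 5, 6]  free=[FFFFFFF..]
after truncate(b, 3) → a:[0, 2, 3], b:[1, 4, 5]  free=[FFFFFF...]
after truncate(a, 2) → a:[0, 2], b:[1, 4, 5]  free=[FFF.FF...]
after append(a, 3) → a:[0, 2, 3, 6, 7], b:[1, 4, 5]  free=[FFFFFFFF.]
after append(a, 1) → a:[0, 2, 3, 6, 7, 8], b:[1, 4, 5]  free=[FFFFFFFFF]
after truncate(a, 3) → a:[0, 2, 3], b:[1, 4, 5]  free=[FFFFFF...]

bitmap = FFFFFF...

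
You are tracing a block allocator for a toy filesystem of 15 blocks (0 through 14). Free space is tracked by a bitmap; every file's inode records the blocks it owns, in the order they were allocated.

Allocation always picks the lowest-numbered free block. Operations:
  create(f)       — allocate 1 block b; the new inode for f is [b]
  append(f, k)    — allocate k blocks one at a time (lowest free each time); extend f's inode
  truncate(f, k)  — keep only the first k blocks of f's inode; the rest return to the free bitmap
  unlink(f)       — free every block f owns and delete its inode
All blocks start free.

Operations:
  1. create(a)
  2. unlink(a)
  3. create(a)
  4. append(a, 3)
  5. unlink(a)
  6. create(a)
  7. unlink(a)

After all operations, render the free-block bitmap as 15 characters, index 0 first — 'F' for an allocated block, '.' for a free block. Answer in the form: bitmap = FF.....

bitmap = ...............

[1] create(a) — a=0 (map F..............)
[2] unlink(a) —  (map ...............)
[3] create(a) — a=0 (map F..............)
[4] append(a, 3) — a=0,1,2,3 (map FFFF...........)
[5] unlink(a) —  (map ...............)
[6] create(a) — a=0 (map F..............)
[7] unlink(a) —  (map ...............)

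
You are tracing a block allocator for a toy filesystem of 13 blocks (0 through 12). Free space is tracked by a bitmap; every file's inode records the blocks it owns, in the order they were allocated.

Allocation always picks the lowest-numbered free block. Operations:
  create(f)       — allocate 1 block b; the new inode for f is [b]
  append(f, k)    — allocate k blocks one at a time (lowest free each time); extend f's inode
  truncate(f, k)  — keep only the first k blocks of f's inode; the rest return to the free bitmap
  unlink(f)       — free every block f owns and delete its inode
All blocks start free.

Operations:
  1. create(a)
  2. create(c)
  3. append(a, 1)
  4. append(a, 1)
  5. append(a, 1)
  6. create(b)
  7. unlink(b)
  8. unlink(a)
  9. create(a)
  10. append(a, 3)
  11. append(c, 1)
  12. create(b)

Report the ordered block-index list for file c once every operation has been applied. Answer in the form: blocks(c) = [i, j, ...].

  1. create(a)  ⇒  F............  {a→[0]}
  2. create(c)  ⇒  FF...........  {a→[0]; c→[1]}
  3. append(a, 1)  ⇒  FFF..........  {a→[0, 2]; c→[1]}
  4. append(a, 1)  ⇒  FFFF.........  {a→[0, 2, 3]; c→[1]}
  5. append(a, 1)  ⇒  FFFFF........  {a→[0, 2, 3, 4]; c→[1]}
  6. create(b)  ⇒  FFFFFF.......  {a→[0, 2, 3, 4]; b→[5]; c→[1]}
  7. unlink(b)  ⇒  FFFFF........  {a→[0, 2, 3, 4]; c→[1]}
  8. unlink(a)  ⇒  .F...........  {c→[1]}
  9. create(a)  ⇒  FF...........  {a→[0]; c→[1]}
  10. append(a, 3)  ⇒  FFFFF........  {a→[0, 2, 3, 4]; c→[1]}
  11. append(c, 1)  ⇒  FFFFFF.......  {a→[0, 2, 3, 4]; c→[1, 5]}
  12. create(b)  ⇒  FFFFFFF......  {a→[0, 2, 3, 4]; b→[6]; c→[1, 5]}

blocks(c) = [1, 5]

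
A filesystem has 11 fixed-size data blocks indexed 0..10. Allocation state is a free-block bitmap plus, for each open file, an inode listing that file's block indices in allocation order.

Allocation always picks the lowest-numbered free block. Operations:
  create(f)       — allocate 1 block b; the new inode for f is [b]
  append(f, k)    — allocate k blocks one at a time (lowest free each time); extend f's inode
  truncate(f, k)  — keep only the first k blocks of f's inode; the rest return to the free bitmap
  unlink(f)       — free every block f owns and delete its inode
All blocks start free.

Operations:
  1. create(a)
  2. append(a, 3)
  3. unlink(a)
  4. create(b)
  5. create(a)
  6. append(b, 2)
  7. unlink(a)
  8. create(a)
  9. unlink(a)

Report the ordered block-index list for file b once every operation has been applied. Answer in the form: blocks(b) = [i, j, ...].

[1] create(a) — a=0 (map F..........)
[2] append(a, 3) — a=0,1,2,3 (map FFFF.......)
[3] unlink(a) —  (map ...........)
[4] create(b) — b=0 (map F..........)
[5] create(a) — a=1 b=0 (map FF.........)
[6] append(b, 2) — a=1 b=0,2,3 (map FFFF.......)
[7] unlink(a) — b=0,2,3 (map F.FF.......)
[8] create(a) — a=1 b=0,2,3 (map FFFF.......)
[9] unlink(a) — b=0,2,3 (map F.FF.......)

blocks(b) = [0, 2, 3]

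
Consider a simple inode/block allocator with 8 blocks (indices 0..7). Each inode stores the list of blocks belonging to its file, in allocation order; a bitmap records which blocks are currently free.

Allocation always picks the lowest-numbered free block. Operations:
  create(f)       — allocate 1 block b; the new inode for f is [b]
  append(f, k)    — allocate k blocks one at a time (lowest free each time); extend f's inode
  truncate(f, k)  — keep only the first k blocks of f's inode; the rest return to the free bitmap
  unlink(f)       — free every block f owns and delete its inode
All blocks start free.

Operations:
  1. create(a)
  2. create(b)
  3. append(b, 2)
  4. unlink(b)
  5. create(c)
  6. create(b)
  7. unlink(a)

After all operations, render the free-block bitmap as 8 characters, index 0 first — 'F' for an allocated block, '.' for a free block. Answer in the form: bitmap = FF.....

bitmap = .FF.....

after create(a) → a:[0]  free=[F.......]
after create(b) → a:[0], b:[1]  free=[FF......]
after append(b, 2) → a:[0], b:[1, 2, 3]  free=[FFFF....]
after unlink(b) → a:[0]  free=[F.......]
after create(c) → a:[0], c:[1]  free=[FF......]
after create(b) → a:[0], b:[2], c:[1]  free=[FFF.....]
after unlink(a) → b:[2], c:[1]  free=[.FF.....]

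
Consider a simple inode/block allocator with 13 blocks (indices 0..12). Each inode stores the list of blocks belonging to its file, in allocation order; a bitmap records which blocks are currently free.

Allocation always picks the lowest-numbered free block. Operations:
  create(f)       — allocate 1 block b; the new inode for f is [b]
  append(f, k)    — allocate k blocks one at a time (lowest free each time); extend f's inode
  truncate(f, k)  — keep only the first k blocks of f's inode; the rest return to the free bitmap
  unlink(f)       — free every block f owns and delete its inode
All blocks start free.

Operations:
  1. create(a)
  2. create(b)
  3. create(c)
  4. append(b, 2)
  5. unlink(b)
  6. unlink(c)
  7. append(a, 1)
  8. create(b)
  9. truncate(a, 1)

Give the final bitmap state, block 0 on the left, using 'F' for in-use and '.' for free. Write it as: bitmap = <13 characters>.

[1] create(a) — a=0 (map F............)
[2] create(b) — a=0 b=1 (map FF...........)
[3] create(c) — a=0 b=1 c=2 (map FFF..........)
[4] append(b, 2) — a=0 b=1,3,4 c=2 (map FFFFF........)
[5] unlink(b) — a=0 c=2 (map F.F..........)
[6] unlink(c) — a=0 (map F............)
[7] append(a, 1) — a=0,1 (map FF...........)
[8] create(b) — a=0,1 b=2 (map FFF..........)
[9] truncate(a, 1) — a=0 b=2 (map F.F..........)

bitmap = F.F..........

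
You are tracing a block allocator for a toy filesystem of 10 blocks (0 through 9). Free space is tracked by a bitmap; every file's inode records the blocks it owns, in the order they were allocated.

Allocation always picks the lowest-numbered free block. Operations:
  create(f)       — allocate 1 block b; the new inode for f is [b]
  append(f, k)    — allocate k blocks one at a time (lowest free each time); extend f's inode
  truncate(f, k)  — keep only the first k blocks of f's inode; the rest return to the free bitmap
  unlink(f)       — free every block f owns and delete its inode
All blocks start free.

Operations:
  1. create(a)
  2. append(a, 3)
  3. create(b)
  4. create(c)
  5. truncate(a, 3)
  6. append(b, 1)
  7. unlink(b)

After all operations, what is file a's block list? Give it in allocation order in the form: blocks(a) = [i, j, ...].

after create(a) → a:[0]  free=[F.........]
after append(a, 3) → a:[0, 1, 2, 3]  free=[FFFF......]
after create(b) → a:[0, 1, 2, 3], b:[4]  free=[FFFFF.....]
after create(c) → a:[0, 1, 2, 3], b:[4], c:[5]  free=[FFFFFF....]
after truncate(a, 3) → a:[0, 1, 2], b:[4], c:[5]  free=[FFF.FF....]
after append(b, 1) → a:[0, 1, 2], b:[4, 3], c:[5]  free=[FFFFFF....]
after unlink(b) → a:[0, 1, 2], c:[5]  free=[FFF..F....]

blocks(a) = [0, 1, 2]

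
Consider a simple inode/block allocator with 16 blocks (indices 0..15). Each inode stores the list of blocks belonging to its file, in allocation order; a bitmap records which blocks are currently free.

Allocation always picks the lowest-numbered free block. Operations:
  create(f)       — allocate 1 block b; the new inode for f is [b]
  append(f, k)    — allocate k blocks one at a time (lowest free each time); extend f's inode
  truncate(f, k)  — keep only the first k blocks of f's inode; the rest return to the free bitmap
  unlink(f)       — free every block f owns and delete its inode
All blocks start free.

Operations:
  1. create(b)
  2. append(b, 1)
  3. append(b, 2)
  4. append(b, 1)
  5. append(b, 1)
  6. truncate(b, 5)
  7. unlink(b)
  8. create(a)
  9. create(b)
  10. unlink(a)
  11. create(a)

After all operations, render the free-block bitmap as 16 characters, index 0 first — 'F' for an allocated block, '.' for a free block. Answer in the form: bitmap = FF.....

bitmap = FF..............

create(b): bitmap=F............... | b=[0]
append(b, 1): bitmap=FF.............. | b=[0, 1]
append(b, 2): bitmap=FFFF............ | b=[0, 1, 2, 3]
append(b, 1): bitmap=FFFFF........... | b=[0, 1, 2, 3, 4]
append(b, 1): bitmap=FFFFFF.......... | b=[0, 1, 2, 3, 4, 5]
truncate(b, 5): bitmap=FFFFF........... | b=[0, 1, 2, 3, 4]
unlink(b): bitmap=................ | 
create(a): bitmap=F............... | a=[0]
create(b): bitmap=FF.............. | a=[0] b=[1]
unlink(a): bitmap=.F.............. | b=[1]
create(a): bitmap=FF.............. | a=[0] b=[1]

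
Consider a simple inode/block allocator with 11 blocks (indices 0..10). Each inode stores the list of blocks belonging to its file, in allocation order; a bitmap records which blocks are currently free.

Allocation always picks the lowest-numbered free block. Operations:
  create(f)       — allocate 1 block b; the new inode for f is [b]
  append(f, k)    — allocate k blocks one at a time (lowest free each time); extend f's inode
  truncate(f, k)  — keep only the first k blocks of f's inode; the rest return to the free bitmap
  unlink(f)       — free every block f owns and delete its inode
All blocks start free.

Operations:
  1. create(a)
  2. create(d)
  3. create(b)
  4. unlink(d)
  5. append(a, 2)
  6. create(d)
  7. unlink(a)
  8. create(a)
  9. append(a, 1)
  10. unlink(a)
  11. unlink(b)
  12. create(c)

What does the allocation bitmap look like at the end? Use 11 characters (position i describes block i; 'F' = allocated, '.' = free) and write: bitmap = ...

  1. create(a)  ⇒  F..........  {a→[0]}
  2. create(d)  ⇒  FF.........  {a→[0]; d→[1]}
  3. create(b)  ⇒  FFF........  {a→[0]; b→[2]; d→[1]}
  4. unlink(d)  ⇒  F.F........  {a→[0]; b→[2]}
  5. append(a, 2)  ⇒  FFFF.......  {a→[0, 1, 3]; b→[2]}
  6. create(d)  ⇒  FFFFF......  {a→[0, 1, 3]; b→[2]; d→[4]}
  7. unlink(a)  ⇒  ..F.F......  {b→[2]; d→[4]}
  8. create(a)  ⇒  F.F.F......  {a→[0]; b→[2]; d→[4]}
  9. append(a, 1)  ⇒  FFF.F......  {a→[0, 1]; b→[2]; d→[4]}
  10. unlink(a)  ⇒  ..F.F......  {b→[2]; d→[4]}
  11. unlink(b)  ⇒  ....F......  {d→[4]}
  12. create(c)  ⇒  F...F......  {c→[0]; d→[4]}

bitmap = F...F......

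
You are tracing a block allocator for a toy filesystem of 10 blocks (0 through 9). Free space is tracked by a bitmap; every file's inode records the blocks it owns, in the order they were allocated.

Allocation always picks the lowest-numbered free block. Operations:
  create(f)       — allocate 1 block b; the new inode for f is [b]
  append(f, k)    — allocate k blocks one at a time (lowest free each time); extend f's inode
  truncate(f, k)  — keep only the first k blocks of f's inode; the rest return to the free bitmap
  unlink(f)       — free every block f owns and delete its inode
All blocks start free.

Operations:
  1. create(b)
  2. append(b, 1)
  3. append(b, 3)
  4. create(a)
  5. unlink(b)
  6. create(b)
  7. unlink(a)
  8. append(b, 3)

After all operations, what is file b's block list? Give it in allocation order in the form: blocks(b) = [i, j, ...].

  1. create(b)  ⇒  F.........  {b→[0]}
  2. append(b, 1)  ⇒  FF........  {b→[0, 1]}
  3. append(b, 3)  ⇒  FFFFF.....  {b→[0, 1, 2, 3, 4]}
  4. create(a)  ⇒  FFFFFF....  {a→[5]; b→[0, 1, 2, 3, 4]}
  5. unlink(b)  ⇒  .....F....  {a→[5]}
  6. create(b)  ⇒  F....F....  {a→[5]; b→[0]}
  7. unlink(a)  ⇒  F.........  {b→[0]}
  8. append(b, 3)  ⇒  FFFF......  {b→[0, 1, 2, 3]}

blocks(b) = [0, 1, 2, 3]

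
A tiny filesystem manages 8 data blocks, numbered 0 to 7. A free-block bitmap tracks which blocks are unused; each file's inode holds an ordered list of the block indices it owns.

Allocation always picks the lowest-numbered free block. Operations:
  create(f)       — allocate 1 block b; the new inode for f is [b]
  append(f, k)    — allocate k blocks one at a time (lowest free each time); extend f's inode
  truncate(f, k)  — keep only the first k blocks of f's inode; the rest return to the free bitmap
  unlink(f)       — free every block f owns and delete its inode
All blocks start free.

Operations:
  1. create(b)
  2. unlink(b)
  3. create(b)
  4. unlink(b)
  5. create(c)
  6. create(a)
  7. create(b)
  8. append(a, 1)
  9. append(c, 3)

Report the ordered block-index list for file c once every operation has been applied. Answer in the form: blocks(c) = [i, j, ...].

blocks(c) = [0, 4, 5, 6]

  1. create(b)  ⇒  F.......  {b→[0]}
  2. unlink(b)  ⇒  ........  {}
  3. create(b)  ⇒  F.......  {b→[0]}
  4. unlink(b)  ⇒  ........  {}
  5. create(c)  ⇒  F.......  {c→[0]}
  6. create(a)  ⇒  FF......  {a→[1]; c→[0]}
  7. create(b)  ⇒  FFF.....  {a→[1]; b→[2]; c→[0]}
  8. append(a, 1)  ⇒  FFFF....  {a→[1, 3]; b→[2]; c→[0]}
  9. append(c, 3)  ⇒  FFFFFFF.  {a→[1, 3]; b→[2]; c→[0, 4, 5, 6]}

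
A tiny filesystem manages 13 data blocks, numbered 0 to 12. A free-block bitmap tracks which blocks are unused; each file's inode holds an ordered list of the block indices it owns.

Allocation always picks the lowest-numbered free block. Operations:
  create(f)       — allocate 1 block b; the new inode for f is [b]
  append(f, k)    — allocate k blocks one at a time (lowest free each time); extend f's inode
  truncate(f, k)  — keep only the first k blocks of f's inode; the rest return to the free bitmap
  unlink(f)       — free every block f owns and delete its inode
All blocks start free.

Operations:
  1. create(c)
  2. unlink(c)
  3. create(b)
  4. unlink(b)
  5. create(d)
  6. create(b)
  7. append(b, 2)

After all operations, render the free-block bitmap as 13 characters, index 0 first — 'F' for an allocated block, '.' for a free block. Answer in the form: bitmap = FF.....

bitmap = FFFF.........

[1] create(c) — c=0 (map F............)
[2] unlink(c) —  (map .............)
[3] create(b) — b=0 (map F............)
[4] unlink(b) —  (map .............)
[5] create(d) — d=0 (map F............)
[6] create(b) — b=1 d=0 (map FF...........)
[7] append(b, 2) — b=1,2,3 d=0 (map FFFF.........)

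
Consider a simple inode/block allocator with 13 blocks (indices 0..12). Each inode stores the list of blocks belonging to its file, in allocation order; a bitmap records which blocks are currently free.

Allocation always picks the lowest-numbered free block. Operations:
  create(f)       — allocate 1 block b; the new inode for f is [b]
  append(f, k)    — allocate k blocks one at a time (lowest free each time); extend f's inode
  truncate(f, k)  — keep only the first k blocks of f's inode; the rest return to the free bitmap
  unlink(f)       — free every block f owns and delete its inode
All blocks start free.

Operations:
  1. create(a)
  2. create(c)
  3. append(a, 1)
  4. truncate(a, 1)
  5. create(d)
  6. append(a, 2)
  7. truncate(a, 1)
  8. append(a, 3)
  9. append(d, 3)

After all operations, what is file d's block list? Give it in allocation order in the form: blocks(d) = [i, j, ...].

[1] create(a) — a=0 (map F............)
[2] create(c) — a=0 c=1 (map FF...........)
[3] append(a, 1) — a=0,2 c=1 (map FFF..........)
[4] truncate(a, 1) — a=0 c=1 (map FF...........)
[5] create(d) — a=0 c=1 d=2 (map FFF..........)
[6] append(a, 2) — a=0,3,4 c=1 d=2 (map FFFFF........)
[7] truncate(a, 1) — a=0 c=1 d=2 (map FFF..........)
[8] append(a, 3) — a=0,3,4,5 c=1 d=2 (map FFFFFF.......)
[9] append(d, 3) — a=0,3,4,5 c=1 d=2,6,7,8 (map FFFFFFFFF....)

blocks(d) = [2, 6, 7, 8]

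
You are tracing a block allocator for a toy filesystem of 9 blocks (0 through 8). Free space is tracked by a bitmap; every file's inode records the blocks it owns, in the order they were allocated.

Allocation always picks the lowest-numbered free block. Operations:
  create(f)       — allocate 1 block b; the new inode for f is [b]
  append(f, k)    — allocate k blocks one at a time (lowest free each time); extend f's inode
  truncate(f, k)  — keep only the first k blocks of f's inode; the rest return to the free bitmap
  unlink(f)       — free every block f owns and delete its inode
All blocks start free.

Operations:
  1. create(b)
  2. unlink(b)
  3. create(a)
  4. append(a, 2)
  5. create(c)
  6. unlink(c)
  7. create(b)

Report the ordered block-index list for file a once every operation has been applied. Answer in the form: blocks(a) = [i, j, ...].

after create(b) → b:[0]  free=[F........]
after unlink(b) →   free=[.........]
after create(a) → a:[0]  free=[F........]
after append(a, 2) → a:[0, 1, 2]  free=[FFF......]
after create(c) → a:[0, 1, 2], c:[3]  free=[FFFF.....]
after unlink(c) → a:[0, 1, 2]  free=[FFF......]
after create(b) → a:[0, 1, 2], b:[3]  free=[FFFF.....]

blocks(a) = [0, 1, 2]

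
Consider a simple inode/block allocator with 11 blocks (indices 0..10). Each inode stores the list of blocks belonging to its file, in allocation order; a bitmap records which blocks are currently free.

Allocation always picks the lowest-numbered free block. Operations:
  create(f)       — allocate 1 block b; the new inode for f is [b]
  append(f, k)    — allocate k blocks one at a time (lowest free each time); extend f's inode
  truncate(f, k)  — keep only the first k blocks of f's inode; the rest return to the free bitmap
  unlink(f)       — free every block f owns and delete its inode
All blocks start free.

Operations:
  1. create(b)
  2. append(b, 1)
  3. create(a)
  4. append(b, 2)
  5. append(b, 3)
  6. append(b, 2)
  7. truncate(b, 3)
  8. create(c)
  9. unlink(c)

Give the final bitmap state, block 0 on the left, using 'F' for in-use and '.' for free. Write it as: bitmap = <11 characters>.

bitmap = FFFF.......

create(b): bitmap=F.......... | b=[0]
append(b, 1): bitmap=FF......... | b=[0, 1]
create(a): bitmap=FFF........ | a=[2] b=[0, 1]
append(b, 2): bitmap=FFFFF...... | a=[2] b=[0, 1, 3, 4]
append(b, 3): bitmap=FFFFFFFF... | a=[2] b=[0, 1, 3, 4, 5, 6, 7]
append(b, 2): bitmap=FFFFFFFFFF. | a=[2] b=[0, 1, 3, 4, 5, 6, 7, 8, 9]
truncate(b, 3): bitmap=FFFF....... | a=[2] b=[0, 1, 3]
create(c): bitmap=FFFFF...... | a=[2] b=[0, 1, 3] c=[4]
unlink(c): bitmap=FFFF....... | a=[2] b=[0, 1, 3]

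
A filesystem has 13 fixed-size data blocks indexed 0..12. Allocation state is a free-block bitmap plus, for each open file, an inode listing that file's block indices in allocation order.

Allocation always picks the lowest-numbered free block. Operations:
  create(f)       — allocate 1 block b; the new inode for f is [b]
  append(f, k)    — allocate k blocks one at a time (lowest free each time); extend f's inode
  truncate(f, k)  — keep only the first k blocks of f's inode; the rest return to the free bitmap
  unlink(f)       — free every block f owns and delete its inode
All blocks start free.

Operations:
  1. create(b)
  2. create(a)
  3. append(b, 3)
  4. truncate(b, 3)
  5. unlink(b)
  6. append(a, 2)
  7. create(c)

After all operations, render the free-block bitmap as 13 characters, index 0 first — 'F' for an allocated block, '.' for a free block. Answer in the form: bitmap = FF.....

bitmap = FFFF.........

[1] create(b) — b=0 (map F............)
[2] create(a) — a=1 b=0 (map FF...........)
[3] append(b, 3) — a=1 b=0,2,3,4 (map FFFFF........)
[4] truncate(b, 3) — a=1 b=0,2,3 (map FFFF.........)
[5] unlink(b) — a=1 (map .F...........)
[6] append(a, 2) — a=1,0,2 (map FFF..........)
[7] create(c) — a=1,0,2 c=3 (map FFFF.........)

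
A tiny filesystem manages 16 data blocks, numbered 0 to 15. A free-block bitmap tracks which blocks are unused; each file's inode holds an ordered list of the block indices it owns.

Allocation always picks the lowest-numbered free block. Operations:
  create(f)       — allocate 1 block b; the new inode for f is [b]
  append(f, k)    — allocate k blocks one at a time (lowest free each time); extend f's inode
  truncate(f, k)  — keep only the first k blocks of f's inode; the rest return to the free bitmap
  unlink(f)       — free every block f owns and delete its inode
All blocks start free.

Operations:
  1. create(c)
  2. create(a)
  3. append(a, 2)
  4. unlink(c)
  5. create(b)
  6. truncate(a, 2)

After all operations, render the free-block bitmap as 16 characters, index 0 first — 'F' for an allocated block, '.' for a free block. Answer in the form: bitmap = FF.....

  1. create(c)  ⇒  F...............  {c→[0]}
  2. create(a)  ⇒  FF..............  {a→[1]; c→[0]}
  3. append(a, 2)  ⇒  FFFF............  {a→[1, 2, 3]; c→[0]}
  4. unlink(c)  ⇒  .FFF............  {a→[1, 2, 3]}
  5. create(b)  ⇒  FFFF............  {a→[1, 2, 3]; b→[0]}
  6. truncate(a, 2)  ⇒  FFF.............  {a→[1, 2]; b→[0]}

bitmap = FFF.............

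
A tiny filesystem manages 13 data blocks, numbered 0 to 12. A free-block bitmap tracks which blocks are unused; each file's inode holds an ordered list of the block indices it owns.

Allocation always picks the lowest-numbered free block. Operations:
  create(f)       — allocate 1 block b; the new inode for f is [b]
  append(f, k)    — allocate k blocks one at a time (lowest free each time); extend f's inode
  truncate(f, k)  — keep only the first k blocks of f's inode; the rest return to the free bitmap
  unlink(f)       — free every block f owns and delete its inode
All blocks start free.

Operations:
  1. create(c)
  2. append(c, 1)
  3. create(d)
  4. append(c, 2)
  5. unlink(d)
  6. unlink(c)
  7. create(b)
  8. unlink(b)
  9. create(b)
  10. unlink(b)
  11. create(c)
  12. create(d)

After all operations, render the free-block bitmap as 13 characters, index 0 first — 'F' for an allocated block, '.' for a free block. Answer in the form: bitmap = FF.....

bitmap = FF...........

[1] create(c) — c=0 (map F............)
[2] append(c, 1) — c=0,1 (map FF...........)
[3] create(d) — c=0,1 d=2 (map FFF..........)
[4] append(c, 2) — c=0,1,3,4 d=2 (map FFFFF........)
[5] unlink(d) — c=0,1,3,4 (map FF.FF........)
[6] unlink(c) —  (map .............)
[7] create(b) — b=0 (map F............)
[8] unlink(b) —  (map .............)
[9] create(b) — b=0 (map F............)
[10] unlink(b) —  (map .............)
[11] create(c) — c=0 (map F............)
[12] create(d) — c=0 d=1 (map FF...........)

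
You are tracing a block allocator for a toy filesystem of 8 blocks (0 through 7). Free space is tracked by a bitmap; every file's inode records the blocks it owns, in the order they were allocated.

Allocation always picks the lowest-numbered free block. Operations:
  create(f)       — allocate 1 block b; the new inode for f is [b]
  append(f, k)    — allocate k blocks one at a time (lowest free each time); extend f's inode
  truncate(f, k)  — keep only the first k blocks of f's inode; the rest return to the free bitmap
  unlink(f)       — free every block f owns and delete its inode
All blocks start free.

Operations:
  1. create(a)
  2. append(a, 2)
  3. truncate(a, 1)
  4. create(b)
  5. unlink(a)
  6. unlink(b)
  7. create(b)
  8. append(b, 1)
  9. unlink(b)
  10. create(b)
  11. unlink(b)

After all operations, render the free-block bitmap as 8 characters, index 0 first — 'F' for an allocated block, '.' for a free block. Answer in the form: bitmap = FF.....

bitmap = ........

after create(a) → a:[0]  free=[F.......]
after append(a, 2) → a:[0, 1, 2]  free=[FFF.....]
after truncate(a, 1) → a:[0]  free=[F.......]
after create(b) → a:[0], b:[1]  free=[FF......]
after unlink(a) → b:[1]  free=[.F......]
after unlink(b) →   free=[........]
after create(b) → b:[0]  free=[F.......]
after append(b, 1) → b:[0, 1]  free=[FF......]
after unlink(b) →   free=[........]
after create(b) → b:[0]  free=[F.......]
after unlink(b) →   free=[........]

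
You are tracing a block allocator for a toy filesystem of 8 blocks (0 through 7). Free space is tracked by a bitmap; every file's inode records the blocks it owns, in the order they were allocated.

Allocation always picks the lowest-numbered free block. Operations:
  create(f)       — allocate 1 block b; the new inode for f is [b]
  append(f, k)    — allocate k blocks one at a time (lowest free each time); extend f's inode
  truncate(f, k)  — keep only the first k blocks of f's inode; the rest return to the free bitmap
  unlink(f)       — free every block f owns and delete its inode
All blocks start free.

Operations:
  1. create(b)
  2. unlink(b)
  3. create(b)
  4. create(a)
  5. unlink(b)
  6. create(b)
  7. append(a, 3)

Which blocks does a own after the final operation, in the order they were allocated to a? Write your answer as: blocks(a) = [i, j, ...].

  1. create(b)  ⇒  F.......  {b→[0]}
  2. unlink(b)  ⇒  ........  {}
  3. create(b)  ⇒  F.......  {b→[0]}
  4. create(a)  ⇒  FF......  {a→[1]; b→[0]}
  5. unlink(b)  ⇒  .F......  {a→[1]}
  6. create(b)  ⇒  FF......  {a→[1]; b→[0]}
  7. append(a, 3)  ⇒  FFFFF...  {a→[1, 2, 3, 4]; b→[0]}

blocks(a) = [1, 2, 3, 4]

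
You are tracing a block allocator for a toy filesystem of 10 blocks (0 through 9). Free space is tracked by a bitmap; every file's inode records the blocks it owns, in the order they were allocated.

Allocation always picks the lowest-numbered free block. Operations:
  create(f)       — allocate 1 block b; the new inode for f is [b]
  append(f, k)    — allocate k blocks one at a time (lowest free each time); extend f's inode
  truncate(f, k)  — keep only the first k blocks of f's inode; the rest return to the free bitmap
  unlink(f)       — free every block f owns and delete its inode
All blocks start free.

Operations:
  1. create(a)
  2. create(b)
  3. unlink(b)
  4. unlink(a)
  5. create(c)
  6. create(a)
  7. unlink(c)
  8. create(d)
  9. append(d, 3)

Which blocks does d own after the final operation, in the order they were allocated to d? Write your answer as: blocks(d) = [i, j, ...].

blocks(d) = [0, 2, 3, 4]

  1. create(a)  ⇒  F.........  {a→[0]}
  2. create(b)  ⇒  FF........  {a→[0]; b→[1]}
  3. unlink(b)  ⇒  F.........  {a→[0]}
  4. unlink(a)  ⇒  ..........  {}
  5. create(c)  ⇒  F.........  {c→[0]}
  6. create(a)  ⇒  FF........  {a→[1]; c→[0]}
  7. unlink(c)  ⇒  .F........  {a→[1]}
  8. create(d)  ⇒  FF........  {a→[1]; d→[0]}
  9. append(d, 3)  ⇒  FFFFF.....  {a→[1]; d→[0, 2, 3, 4]}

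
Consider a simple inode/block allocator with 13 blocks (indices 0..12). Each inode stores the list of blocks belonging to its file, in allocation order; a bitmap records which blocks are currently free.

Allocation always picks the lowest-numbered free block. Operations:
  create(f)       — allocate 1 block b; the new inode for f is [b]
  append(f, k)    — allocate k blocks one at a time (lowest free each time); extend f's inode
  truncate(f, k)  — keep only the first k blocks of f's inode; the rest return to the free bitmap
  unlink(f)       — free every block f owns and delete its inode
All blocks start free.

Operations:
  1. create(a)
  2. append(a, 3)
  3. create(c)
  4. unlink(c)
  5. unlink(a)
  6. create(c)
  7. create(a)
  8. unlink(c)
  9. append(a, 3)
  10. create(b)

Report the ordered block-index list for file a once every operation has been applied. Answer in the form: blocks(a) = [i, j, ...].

blocks(a) = [1, 0, 2, 3]

after create(a) → a:[0]  free=[F............]
after append(a, 3) → a:[0, 1, 2, 3]  free=[FFFF.........]
after create(c) → a:[0, 1, 2, 3], c:[4]  free=[FFFFF........]
after unlink(c) → a:[0, 1, 2, 3]  free=[FFFF.........]
after unlink(a) →   free=[.............]
after create(c) → c:[0]  free=[F............]
after create(a) → a:[1], c:[0]  free=[FF...........]
after unlink(c) → a:[1]  free=[.F...........]
after append(a, 3) → a:[1, 0, 2, 3]  free=[FFFF.........]
after create(b) → a:[1, 0, 2, 3], b:[4]  free=[FFFFF........]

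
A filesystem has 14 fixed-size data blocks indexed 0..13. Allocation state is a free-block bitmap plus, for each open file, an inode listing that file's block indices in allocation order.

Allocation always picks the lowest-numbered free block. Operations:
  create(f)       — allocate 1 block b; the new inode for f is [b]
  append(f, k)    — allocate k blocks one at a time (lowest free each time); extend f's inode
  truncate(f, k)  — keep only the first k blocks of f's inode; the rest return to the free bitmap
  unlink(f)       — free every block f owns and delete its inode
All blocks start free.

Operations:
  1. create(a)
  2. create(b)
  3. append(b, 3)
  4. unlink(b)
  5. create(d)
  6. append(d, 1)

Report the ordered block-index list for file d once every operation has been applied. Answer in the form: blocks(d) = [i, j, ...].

blocks(d) = [1, 2]

create(a): bitmap=F............. | a=[0]
create(b): bitmap=FF............ | a=[0] b=[1]
append(b, 3): bitmap=FFFFF......... | a=[0] b=[1, 2, 3, 4]
unlink(b): bitmap=F............. | a=[0]
create(d): bitmap=FF............ | a=[0] d=[1]
append(d, 1): bitmap=FFF........... | a=[0] d=[1, 2]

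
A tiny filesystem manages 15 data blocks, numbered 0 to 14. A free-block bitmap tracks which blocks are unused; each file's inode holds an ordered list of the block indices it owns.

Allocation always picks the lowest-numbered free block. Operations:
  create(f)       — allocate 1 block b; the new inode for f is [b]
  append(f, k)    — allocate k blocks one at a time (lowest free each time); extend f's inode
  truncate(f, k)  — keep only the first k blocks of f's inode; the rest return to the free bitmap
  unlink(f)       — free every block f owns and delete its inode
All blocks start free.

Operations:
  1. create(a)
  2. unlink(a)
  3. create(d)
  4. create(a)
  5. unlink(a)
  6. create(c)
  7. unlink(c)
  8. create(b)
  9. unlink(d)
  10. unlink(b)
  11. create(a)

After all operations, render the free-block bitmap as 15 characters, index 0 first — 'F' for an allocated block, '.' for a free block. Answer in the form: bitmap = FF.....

[1] create(a) — a=0 (map F..............)
[2] unlink(a) —  (map ...............)
[3] create(d) — d=0 (map F..............)
[4] create(a) — a=1 d=0 (map FF.............)
[5] unlink(a) — d=0 (map F..............)
[6] create(c) — c=1 d=0 (map FF.............)
[7] unlink(c) — d=0 (map F..............)
[8] create(b) — b=1 d=0 (map FF.............)
[9] unlink(d) — b=1 (map .F.............)
[10] unlink(b) —  (map ...............)
[11] create(a) — a=0 (map F..............)

bitmap = F..............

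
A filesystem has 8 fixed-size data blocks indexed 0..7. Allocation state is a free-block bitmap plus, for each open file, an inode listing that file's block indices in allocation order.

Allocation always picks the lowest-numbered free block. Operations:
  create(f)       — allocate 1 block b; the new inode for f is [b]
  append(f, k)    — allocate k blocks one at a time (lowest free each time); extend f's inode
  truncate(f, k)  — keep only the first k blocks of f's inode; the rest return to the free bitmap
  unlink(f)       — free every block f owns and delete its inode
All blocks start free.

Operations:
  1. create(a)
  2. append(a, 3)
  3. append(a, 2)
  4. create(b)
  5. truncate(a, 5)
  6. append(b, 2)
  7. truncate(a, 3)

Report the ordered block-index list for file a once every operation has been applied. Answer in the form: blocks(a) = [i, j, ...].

after create(a) → a:[0]  free=[F.......]
after append(a, 3) → a:[0, 1, 2, 3]  free=[FFFF....]
after append(a, 2) → a:[0, 1, 2, 3, 4, 5]  free=[FFFFFF..]
after create(b) → a:[0, 1, 2, 3, 4, 5], b:[6]  free=[FFFFFFF.]
after truncate(a, 5) → a:[0, 1, 2, 3, 4], b:[6]  free=[FFFFF.F.]
after append(b, 2) → a:[0, 1, 2, 3, 4], b:[6, 5, 7]  free=[FFFFFFFF]
after truncate(a, 3) → a:[0, 1, 2], b:[6, 5, 7]  free=[FFF..FFF]

blocks(a) = [0, 1, 2]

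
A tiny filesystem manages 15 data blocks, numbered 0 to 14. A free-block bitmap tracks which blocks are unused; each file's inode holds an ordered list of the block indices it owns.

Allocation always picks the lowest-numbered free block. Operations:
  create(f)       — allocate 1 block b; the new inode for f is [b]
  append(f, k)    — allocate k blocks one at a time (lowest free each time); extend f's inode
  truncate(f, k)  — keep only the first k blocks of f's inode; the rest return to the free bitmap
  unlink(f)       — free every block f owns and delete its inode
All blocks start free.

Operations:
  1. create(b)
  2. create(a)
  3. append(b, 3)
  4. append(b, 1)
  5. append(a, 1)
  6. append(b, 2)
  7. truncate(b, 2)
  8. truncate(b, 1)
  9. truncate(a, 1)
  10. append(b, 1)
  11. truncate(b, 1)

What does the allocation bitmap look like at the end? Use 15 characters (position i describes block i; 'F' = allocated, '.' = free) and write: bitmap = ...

bitmap = FF.............

  1. create(b)  ⇒  F..............  {b→[0]}
  2. create(a)  ⇒  FF.............  {a→[1]; b→[0]}
  3. append(b, 3)  ⇒  FFFFF..........  {a→[1]; b→[0, 2, 3, 4]}
  4. append(b, 1)  ⇒  FFFFFF.........  {a→[1]; b→[0, 2, 3, 4, 5]}
  5. append(a, 1)  ⇒  FFFFFFF........  {a→[1, 6]; b→[0, 2, 3, 4, 5]}
  6. append(b, 2)  ⇒  FFFFFFFFF......  {a→[1, 6]; b→[0, 2, 3, 4, 5, 7, 8]}
  7. truncate(b, 2)  ⇒  FFF...F........  {a→[1, 6]; b→[0, 2]}
  8. truncate(b, 1)  ⇒  FF....F........  {a→[1, 6]; b→[0]}
  9. truncate(a, 1)  ⇒  FF.............  {a→[1]; b→[0]}
  10. append(b, 1)  ⇒  FFF............  {a→[1]; b→[0, 2]}
  11. truncate(b, 1)  ⇒  FF.............  {a→[1]; b→[0]}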